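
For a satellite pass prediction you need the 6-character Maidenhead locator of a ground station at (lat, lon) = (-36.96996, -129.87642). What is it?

CF53ba

Shift to the Maidenhead origin (180°W, 90°S): lon 50.1236, lat 53.0300.
Field (20°×10°, letters A–R): 50.1236/20 → 2 → C, 53.0300/10 → 5 → F; chars CF.
Square (2°×1°, digits 0–9): 10.1236/2 → 5, 3.0300/1 → 3; chars 53.
Subsquare (5′×2.5′, letters a–x): 0.1236/0.0833333 → 1 → b, 0.0300/0.0416667 → 0 → a; chars ba.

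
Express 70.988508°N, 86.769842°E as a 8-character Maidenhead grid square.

NQ30jx27

Shift to the Maidenhead origin (180°W, 90°S): lon 266.76984, lat 160.98851.
Field (20°×10°, letters A–R): lon ⌊266.76984/20⌋ = 13 → N; lat ⌊160.98851/10⌋ = 16 → Q.
Square (2°×1°, digits 0–9): lon ⌊6.76984/2⌋ = 3; lat ⌊0.98851/1⌋ = 0.
Subsquare (5′×2.5′, letters a–x): lon ⌊0.76984/0.0833333⌋ = 9 → j; lat ⌊0.98851/0.0416667⌋ = 23 → x.
Extended square (30″×15″, digits 0–9): lon ⌊0.01984/0.00833333⌋ = 2; lat ⌊0.03017/0.00416667⌋ = 7.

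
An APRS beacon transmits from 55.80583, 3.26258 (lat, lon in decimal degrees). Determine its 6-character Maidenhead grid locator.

JO15pt

Shift to the Maidenhead origin (180°W, 90°S): lon 183.2626, lat 145.8058.
Field: 183.2626/20 → 9 → J, 145.8058/10 → 14 → O; chars JO.
Square: 3.2626/2 → 1, 5.8058/1 → 5; chars 15.
Subsquare: 1.2626/0.0833333 → 15 → p, 0.8058/0.0416667 → 19 → t; chars pt.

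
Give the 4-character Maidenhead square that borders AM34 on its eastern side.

Longitude square 3; +1 → 4.
The latitude characters are unchanged.

AM44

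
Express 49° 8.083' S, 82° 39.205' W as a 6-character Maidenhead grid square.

EE80qu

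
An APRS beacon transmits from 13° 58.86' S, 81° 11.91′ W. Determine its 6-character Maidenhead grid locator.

Shift to the Maidenhead origin (180°W, 90°S): lon 98.8015, lat 76.0190.
Field: lon ⌊98.8015/20⌋ = 4 → E; lat ⌊76.0190/10⌋ = 7 → H.
Square: lon ⌊18.8015/2⌋ = 9; lat ⌊6.0190/1⌋ = 6.
Subsquare: lon ⌊0.8015/0.0833333⌋ = 9 → j; lat ⌊0.0190/0.0416667⌋ = 0 → a.

EH96ja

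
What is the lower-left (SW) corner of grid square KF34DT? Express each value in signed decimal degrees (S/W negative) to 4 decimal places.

Field K=10, F=5: +10·20° lon, +5·10° lat → SW at lon 20°, lat -40°.
Square 3, 4: +3·2° lon, +4·1° lat → SW at lon 26°, lat -36°.
Subsquare d=3, t=19: +3·0.0833333° lon, +19·0.0416667° lat → SW at lon 26.25°, lat -35.2083°.
latitude -35.2083, longitude 26.2500.

-35.2083, 26.2500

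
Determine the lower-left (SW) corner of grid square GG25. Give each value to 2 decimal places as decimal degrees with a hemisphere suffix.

Field G=6, G=6: +6·20° lon, +6·10° lat → SW at lon -60°, lat -30°.
Square 2, 5: +2·2° lon, +5·1° lat → SW at lon -56°, lat -25°.
latitude 25.00° S, longitude 56.00° W.

25.00° S, 56.00° W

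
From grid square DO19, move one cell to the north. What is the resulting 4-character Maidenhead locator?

DP10

Latitude square 9; +1 → 10, wraps to 0, carry into field.
Latitude field O = 14; +1 → 15 = P.
The longitude characters are unchanged.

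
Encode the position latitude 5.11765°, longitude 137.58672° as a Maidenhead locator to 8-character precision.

PJ85tc08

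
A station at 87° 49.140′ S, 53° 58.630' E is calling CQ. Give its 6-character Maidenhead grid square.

Add 180° to longitude and 90° to latitude: 233.9772, 2.1810.
Field: 233.9772/20 → 11 → L, 2.1810/10 → 0 → A; chars LA.
Square: 13.9772/2 → 6, 2.1810/1 → 2; chars 62.
Subsquare: 1.9772/0.0833333 → 23 → x, 0.1810/0.0416667 → 4 → e; chars xe.

LA62xe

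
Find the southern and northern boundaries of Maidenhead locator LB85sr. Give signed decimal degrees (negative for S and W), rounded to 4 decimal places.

Field L=11, B=1: +11·20° lon, +1·10° lat → SW at lon 40°, lat -80°.
Square 8, 5: +8·2° lon, +5·1° lat → SW at lon 56°, lat -75°.
Subsquare s=18, r=17: +18·0.0833333° lon, +17·0.0416667° lat → SW at lon 57.5°, lat -74.2917°.
Cell spans 0.0833333° lon × 0.0416667° lat.
south -74.2917, north -74.2500.

-74.2917, -74.2500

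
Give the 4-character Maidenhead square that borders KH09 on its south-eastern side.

KH18

Longitude square 0; +1 → 1.
Latitude square 9; −1 → 8.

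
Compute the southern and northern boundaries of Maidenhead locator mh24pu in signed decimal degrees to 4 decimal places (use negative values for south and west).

-15.1667, -15.1250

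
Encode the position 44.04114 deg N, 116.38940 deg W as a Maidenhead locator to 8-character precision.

Add 180° to longitude and 90° to latitude: 63.61060, 134.04114.
Field: lon ⌊63.61060/20⌋ = 3 → D; lat ⌊134.04114/10⌋ = 13 → N.
Square: lon ⌊3.61060/2⌋ = 1; lat ⌊4.04114/1⌋ = 4.
Subsquare: lon ⌊1.61060/0.0833333⌋ = 19 → t; lat ⌊0.04114/0.0416667⌋ = 0 → a.
Extended square: lon ⌊0.02727/0.00833333⌋ = 3; lat ⌊0.04114/0.00416667⌋ = 9.

DN14ta39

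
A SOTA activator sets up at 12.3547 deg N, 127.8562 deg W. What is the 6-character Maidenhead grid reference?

CK62bi

Shift to the Maidenhead origin (180°W, 90°S): lon 52.1438, lat 102.3547.
Field (20°×10°, letters A–R): 52.1438/20 → 2 → C, 102.3547/10 → 10 → K; chars CK.
Square (2°×1°, digits 0–9): 12.1438/2 → 6, 2.3547/1 → 2; chars 62.
Subsquare (5′×2.5′, letters a–x): 0.1438/0.0833333 → 1 → b, 0.3547/0.0416667 → 8 → i; chars bi.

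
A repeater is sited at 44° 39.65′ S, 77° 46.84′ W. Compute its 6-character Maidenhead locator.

FE15ci

Add 180° to longitude and 90° to latitude: 102.2193, 45.3392.
Field: lon ⌊102.2193/20⌋ = 5 → F; lat ⌊45.3392/10⌋ = 4 → E.
Square: lon ⌊2.2193/2⌋ = 1; lat ⌊5.3392/1⌋ = 5.
Subsquare: lon ⌊0.2193/0.0833333⌋ = 2 → c; lat ⌊0.3392/0.0416667⌋ = 8 → i.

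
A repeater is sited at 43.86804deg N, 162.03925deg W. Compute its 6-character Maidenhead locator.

AN83xu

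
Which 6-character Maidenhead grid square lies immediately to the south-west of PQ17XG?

PQ17wf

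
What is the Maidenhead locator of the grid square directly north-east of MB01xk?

MB11al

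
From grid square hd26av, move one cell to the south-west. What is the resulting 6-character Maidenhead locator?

HD16xu

Longitude subsquare a = 0; −1 → -1, wraps to 23 = x, carry into square.
Longitude square 2; −1 → 1.
Latitude subsquare v = 21; −1 → 20 = u.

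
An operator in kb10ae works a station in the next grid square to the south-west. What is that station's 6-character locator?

KB00xd

Longitude subsquare a = 0; −1 → -1, wraps to 23 = x, carry into square.
Longitude square 1; −1 → 0.
Latitude subsquare e = 4; −1 → 3 = d.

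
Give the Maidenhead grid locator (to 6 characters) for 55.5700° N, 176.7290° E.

RO85in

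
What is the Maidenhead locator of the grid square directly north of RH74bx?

Latitude subsquare x = 23; +1 → 24, wraps to 0 = a, carry into square.
Latitude square 4; +1 → 5.
The longitude characters are unchanged.

RH75ba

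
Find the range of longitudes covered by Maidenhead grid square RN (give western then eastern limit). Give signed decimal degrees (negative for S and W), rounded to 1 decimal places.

160.0, 180.0

Field R=17, N=13: +17·20° lon, +13·10° lat → SW at lon 160°, lat 40°.
Cell spans 20° lon × 10° lat.
west 160.0, east 180.0.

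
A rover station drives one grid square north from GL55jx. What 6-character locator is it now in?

Latitude subsquare x = 23; +1 → 24, wraps to 0 = a, carry into square.
Latitude square 5; +1 → 6.
The longitude characters are unchanged.

GL56ja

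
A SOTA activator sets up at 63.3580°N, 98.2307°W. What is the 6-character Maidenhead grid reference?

EP03vi

Offset from 180°W / 90°S: lon 81.7693°, lat 153.3580°.
Field: 81.7693/20 → 4 → E, 153.3580/10 → 15 → P; chars EP.
Square: 1.7693/2 → 0, 3.3580/1 → 3; chars 03.
Subsquare: 1.7693/0.0833333 → 21 → v, 0.3580/0.0416667 → 8 → i; chars vi.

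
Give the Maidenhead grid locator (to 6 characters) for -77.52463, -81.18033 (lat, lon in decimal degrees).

Shift to the Maidenhead origin (180°W, 90°S): lon 98.8197, lat 12.4754.
Field: lon ⌊98.8197/20⌋ = 4 → E; lat ⌊12.4754/10⌋ = 1 → B.
Square: lon ⌊18.8197/2⌋ = 9; lat ⌊2.4754/1⌋ = 2.
Subsquare: lon ⌊0.8197/0.0833333⌋ = 9 → j; lat ⌊0.4754/0.0416667⌋ = 11 → l.

EB92jl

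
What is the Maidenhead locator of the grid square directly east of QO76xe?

Longitude subsquare x = 23; +1 → 24, wraps to 0 = a, carry into square.
Longitude square 7; +1 → 8.
The latitude characters are unchanged.

QO86ae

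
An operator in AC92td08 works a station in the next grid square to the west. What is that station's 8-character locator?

AC92sd98

Longitude extended square 0; −1 → -1, wraps to 9, carry into subsquare.
Longitude subsquare t = 19; −1 → 18 = s.
The latitude characters are unchanged.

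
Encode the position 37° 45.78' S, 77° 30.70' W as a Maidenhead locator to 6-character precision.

Shift to the Maidenhead origin (180°W, 90°S): lon 102.4883, lat 52.2370.
Field: 102.4883/20 → 5 → F, 52.2370/10 → 5 → F; chars FF.
Square: 2.4883/2 → 1, 2.2370/1 → 2; chars 12.
Subsquare: 0.4883/0.0833333 → 5 → f, 0.2370/0.0416667 → 5 → f; chars ff.

FF12ff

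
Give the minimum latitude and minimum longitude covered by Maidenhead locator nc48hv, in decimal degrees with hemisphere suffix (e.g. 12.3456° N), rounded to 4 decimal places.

Field N=13, C=2: +13·20° lon, +2·10° lat → SW at lon 80°, lat -70°.
Square 4, 8: +4·2° lon, +8·1° lat → SW at lon 88°, lat -62°.
Subsquare h=7, v=21: +7·0.0833333° lon, +21·0.0416667° lat → SW at lon 88.5833°, lat -61.125°.
latitude 61.1250° S, longitude 88.5833° E.

61.1250° S, 88.5833° E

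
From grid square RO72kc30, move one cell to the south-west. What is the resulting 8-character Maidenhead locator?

RO72kb29

Longitude extended square 3; −1 → 2.
Latitude extended square 0; −1 → -1, wraps to 9, carry into subsquare.
Latitude subsquare c = 2; −1 → 1 = b.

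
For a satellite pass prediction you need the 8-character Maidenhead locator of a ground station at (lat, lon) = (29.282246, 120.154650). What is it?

PL09bg87

Add 180° to longitude and 90° to latitude: 300.15465, 119.28225.
Field: lon ⌊300.15465/20⌋ = 15 → P; lat ⌊119.28225/10⌋ = 11 → L.
Square: lon ⌊0.15465/2⌋ = 0; lat ⌊9.28225/1⌋ = 9.
Subsquare: lon ⌊0.15465/0.0833333⌋ = 1 → b; lat ⌊0.28225/0.0416667⌋ = 6 → g.
Extended square: lon ⌊0.07132/0.00833333⌋ = 8; lat ⌊0.03225/0.00416667⌋ = 7.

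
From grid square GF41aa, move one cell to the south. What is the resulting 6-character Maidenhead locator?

GF40ax

Latitude subsquare a = 0; −1 → -1, wraps to 23 = x, carry into square.
Latitude square 1; −1 → 0.
The longitude characters are unchanged.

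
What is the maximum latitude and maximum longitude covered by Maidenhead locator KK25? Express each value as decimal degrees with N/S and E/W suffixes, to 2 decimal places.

16.00° N, 26.00° E

Field K=10, K=10: +10·20° lon, +10·10° lat → SW at lon 20°, lat 10°.
Square 2, 5: +2·2° lon, +5·1° lat → SW at lon 24°, lat 15°.
Cell spans 2° lon × 1° lat. NE corner is SW corner plus one full cell.
latitude 16.00° N, longitude 26.00° E.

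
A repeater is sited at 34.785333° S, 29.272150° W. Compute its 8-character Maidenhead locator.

Shift to the Maidenhead origin (180°W, 90°S): lon 150.72785, lat 55.21467.
Field: 150.72785/20 → 7 → H, 55.21467/10 → 5 → F; chars HF.
Square: 10.72785/2 → 5, 5.21467/1 → 5; chars 55.
Subsquare: 0.72785/0.0833333 → 8 → i, 0.21467/0.0416667 → 5 → f; chars if.
Extended square: 0.06118/0.00833333 → 7, 0.00633/0.00416667 → 1; chars 71.

HF55if71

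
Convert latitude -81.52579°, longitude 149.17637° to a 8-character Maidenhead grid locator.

QA48ol13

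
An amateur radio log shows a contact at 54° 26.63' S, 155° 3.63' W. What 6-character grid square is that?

Offset from 180°W / 90°S: lon 24.9395°, lat 35.5562°.
Field (20°×10°, letters A–R): 24.9395/20 → 1 → B, 35.5562/10 → 3 → D; chars BD.
Square (2°×1°, digits 0–9): 4.9395/2 → 2, 5.5562/1 → 5; chars 25.
Subsquare (5′×2.5′, letters a–x): 0.9395/0.0833333 → 11 → l, 0.5562/0.0416667 → 13 → n; chars ln.

BD25ln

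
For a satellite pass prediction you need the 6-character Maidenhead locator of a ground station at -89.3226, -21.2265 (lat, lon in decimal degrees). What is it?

Add 180° to longitude and 90° to latitude: 158.7735, 0.6774.
Field: 158.7735/20 → 7 → H, 0.6774/10 → 0 → A; chars HA.
Square: 18.7735/2 → 9, 0.6774/1 → 0; chars 90.
Subsquare: 0.7735/0.0833333 → 9 → j, 0.6774/0.0416667 → 16 → q; chars jq.

HA90jq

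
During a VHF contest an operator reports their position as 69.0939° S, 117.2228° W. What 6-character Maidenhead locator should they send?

DC10jv

Shift to the Maidenhead origin (180°W, 90°S): lon 62.7772, lat 20.9061.
Field: lon ⌊62.7772/20⌋ = 3 → D; lat ⌊20.9061/10⌋ = 2 → C.
Square: lon ⌊2.7772/2⌋ = 1; lat ⌊0.9061/1⌋ = 0.
Subsquare: lon ⌊0.7772/0.0833333⌋ = 9 → j; lat ⌊0.9061/0.0416667⌋ = 21 → v.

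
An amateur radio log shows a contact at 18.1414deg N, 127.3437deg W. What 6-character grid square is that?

Offset from 180°W / 90°S: lon 52.6563°, lat 108.1414°.
Field: 52.6563/20 → 2 → C, 108.1414/10 → 10 → K; chars CK.
Square: 12.6563/2 → 6, 8.1414/1 → 8; chars 68.
Subsquare: 0.6563/0.0833333 → 7 → h, 0.1414/0.0416667 → 3 → d; chars hd.

CK68hd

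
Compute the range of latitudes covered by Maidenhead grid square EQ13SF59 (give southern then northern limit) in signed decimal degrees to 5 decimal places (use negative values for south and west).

Field E=4, Q=16: +4·20° lon, +16·10° lat → SW at lon -100°, lat 70°.
Square 1, 3: +1·2° lon, +3·1° lat → SW at lon -98°, lat 73°.
Subsquare s=18, f=5: +18·0.0833333° lon, +5·0.0416667° lat → SW at lon -96.5°, lat 73.2083°.
Extended square 5, 9: +5·0.00833333° lon, +9·0.00416667° lat → SW at lon -96.4583°, lat 73.2458°.
Cell spans 0.00833333° lon × 0.00416667° lat.
south 73.24583, north 73.25000.

73.24583, 73.25000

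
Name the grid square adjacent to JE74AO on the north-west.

JE64xp

Longitude subsquare a = 0; −1 → -1, wraps to 23 = x, carry into square.
Longitude square 7; −1 → 6.
Latitude subsquare o = 14; +1 → 15 = p.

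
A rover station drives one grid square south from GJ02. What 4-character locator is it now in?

Latitude square 2; −1 → 1.
The longitude characters are unchanged.

GJ01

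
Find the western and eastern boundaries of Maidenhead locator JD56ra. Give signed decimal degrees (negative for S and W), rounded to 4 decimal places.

Field J=9, D=3: +9·20° lon, +3·10° lat → SW at lon 0°, lat -60°.
Square 5, 6: +5·2° lon, +6·1° lat → SW at lon 10°, lat -54°.
Subsquare r=17, a=0: +17·0.0833333° lon, +0·0.0416667° lat → SW at lon 11.4167°, lat -54°.
Cell spans 0.0833333° lon × 0.0416667° lat.
west 11.4167, east 11.5000.

11.4167, 11.5000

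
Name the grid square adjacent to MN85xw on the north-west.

MN85wx

Longitude subsquare x = 23; −1 → 22 = w.
Latitude subsquare w = 22; +1 → 23 = x.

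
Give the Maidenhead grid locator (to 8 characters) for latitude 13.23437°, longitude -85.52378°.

Add 180° to longitude and 90° to latitude: 94.47622, 103.23437.
Field (20°×10°, letters A–R): 94.47622/20 → 4 → E, 103.23437/10 → 10 → K; chars EK.
Square (2°×1°, digits 0–9): 14.47622/2 → 7, 3.23437/1 → 3; chars 73.
Subsquare (5′×2.5′, letters a–x): 0.47622/0.0833333 → 5 → f, 0.23437/0.0416667 → 5 → f; chars ff.
Extended square (30″×15″, digits 0–9): 0.05955/0.00833333 → 7, 0.02604/0.00416667 → 6; chars 76.

EK73ff76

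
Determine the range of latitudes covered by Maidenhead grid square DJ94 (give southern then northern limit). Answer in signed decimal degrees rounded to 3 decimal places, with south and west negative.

Field D=3, J=9: +3·20° lon, +9·10° lat → SW at lon -120°, lat 0°.
Square 9, 4: +9·2° lon, +4·1° lat → SW at lon -102°, lat 4°.
Cell spans 2° lon × 1° lat.
south 4.000, north 5.000.

4.000, 5.000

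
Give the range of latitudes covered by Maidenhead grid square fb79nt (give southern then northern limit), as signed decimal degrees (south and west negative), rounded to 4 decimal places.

-70.2083, -70.1667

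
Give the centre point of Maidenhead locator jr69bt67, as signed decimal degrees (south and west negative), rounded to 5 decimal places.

89.82292, 12.13750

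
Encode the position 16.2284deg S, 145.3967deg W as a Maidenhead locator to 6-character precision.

BH73hs

Shift to the Maidenhead origin (180°W, 90°S): lon 34.6033, lat 73.7716.
Field: 34.6033/20 → 1 → B, 73.7716/10 → 7 → H; chars BH.
Square: 14.6033/2 → 7, 3.7716/1 → 3; chars 73.
Subsquare: 0.6033/0.0833333 → 7 → h, 0.7716/0.0416667 → 18 → s; chars hs.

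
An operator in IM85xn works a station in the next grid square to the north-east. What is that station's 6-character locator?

IM95ao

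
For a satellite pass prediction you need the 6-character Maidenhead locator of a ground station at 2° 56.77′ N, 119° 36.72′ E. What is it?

Offset from 180°W / 90°S: lon 299.6120°, lat 92.9462°.
Field: 299.6120/20 → 14 → O, 92.9462/10 → 9 → J; chars OJ.
Square: 19.6120/2 → 9, 2.9462/1 → 2; chars 92.
Subsquare: 1.6120/0.0833333 → 19 → t, 0.9462/0.0416667 → 22 → w; chars tw.

OJ92tw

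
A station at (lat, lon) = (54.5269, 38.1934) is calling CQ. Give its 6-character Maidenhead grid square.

KO94cm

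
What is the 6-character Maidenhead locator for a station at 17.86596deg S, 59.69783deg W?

Offset from 180°W / 90°S: lon 120.3022°, lat 72.1340°.
Field (20°×10°, letters A–R): lon ⌊120.3022/20⌋ = 6 → G; lat ⌊72.1340/10⌋ = 7 → H.
Square (2°×1°, digits 0–9): lon ⌊0.3022/2⌋ = 0; lat ⌊2.1340/1⌋ = 2.
Subsquare (5′×2.5′, letters a–x): lon ⌊0.3022/0.0833333⌋ = 3 → d; lat ⌊0.1340/0.0416667⌋ = 3 → d.

GH02dd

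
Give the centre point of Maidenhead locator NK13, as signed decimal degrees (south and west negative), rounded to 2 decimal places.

Field N=13, K=10: +13·20° lon, +10·10° lat → SW at lon 80°, lat 10°.
Square 1, 3: +1·2° lon, +3·1° lat → SW at lon 82°, lat 13°.
Cell spans 2° lon × 1° lat. Centre is SW corner plus half of each.
latitude 13.50, longitude 83.00.

13.50, 83.00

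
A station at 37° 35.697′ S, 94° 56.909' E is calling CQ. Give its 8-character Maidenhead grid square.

NF72lj37

Offset from 180°W / 90°S: lon 274.94848°, lat 52.40505°.
Field: 274.94848/20 → 13 → N, 52.40505/10 → 5 → F; chars NF.
Square: 14.94848/2 → 7, 2.40505/1 → 2; chars 72.
Subsquare: 0.94848/0.0833333 → 11 → l, 0.40505/0.0416667 → 9 → j; chars lj.
Extended square: 0.03182/0.00833333 → 3, 0.03005/0.00416667 → 7; chars 37.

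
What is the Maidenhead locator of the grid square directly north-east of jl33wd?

Longitude subsquare w = 22; +1 → 23 = x.
Latitude subsquare d = 3; +1 → 4 = e.

JL33xe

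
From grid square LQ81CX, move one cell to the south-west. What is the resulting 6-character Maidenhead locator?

LQ81bw

Longitude subsquare c = 2; −1 → 1 = b.
Latitude subsquare x = 23; −1 → 22 = w.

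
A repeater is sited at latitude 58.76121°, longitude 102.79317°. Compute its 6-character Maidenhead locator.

OO18js

Offset from 180°W / 90°S: lon 282.7932°, lat 148.7612°.
Field: lon ⌊282.7932/20⌋ = 14 → O; lat ⌊148.7612/10⌋ = 14 → O.
Square: lon ⌊2.7932/2⌋ = 1; lat ⌊8.7612/1⌋ = 8.
Subsquare: lon ⌊0.7932/0.0833333⌋ = 9 → j; lat ⌊0.7612/0.0416667⌋ = 18 → s.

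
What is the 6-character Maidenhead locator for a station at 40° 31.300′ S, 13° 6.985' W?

Shift to the Maidenhead origin (180°W, 90°S): lon 166.8836, lat 49.4783.
Field: 166.8836/20 → 8 → I, 49.4783/10 → 4 → E; chars IE.
Square: 6.8836/2 → 3, 9.4783/1 → 9; chars 39.
Subsquare: 0.8836/0.0833333 → 10 → k, 0.4783/0.0416667 → 11 → l; chars kl.

IE39kl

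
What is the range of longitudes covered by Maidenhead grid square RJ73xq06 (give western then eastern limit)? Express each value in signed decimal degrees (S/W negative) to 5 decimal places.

175.91667, 175.92500

Field R=17, J=9: +17·20° lon, +9·10° lat → SW at lon 160°, lat 0°.
Square 7, 3: +7·2° lon, +3·1° lat → SW at lon 174°, lat 3°.
Subsquare x=23, q=16: +23·0.0833333° lon, +16·0.0416667° lat → SW at lon 175.917°, lat 3.66667°.
Extended square 0, 6: +0·0.00833333° lon, +6·0.00416667° lat → SW at lon 175.917°, lat 3.69167°.
Cell spans 0.00833333° lon × 0.00416667° lat.
west 175.91667, east 175.92500.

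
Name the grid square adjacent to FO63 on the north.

FO64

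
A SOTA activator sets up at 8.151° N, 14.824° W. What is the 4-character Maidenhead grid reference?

Add 180° to longitude and 90° to latitude: 165.18, 98.15.
Field (20°×10°, letters A–R): lon ⌊165.18/20⌋ = 8 → I; lat ⌊98.15/10⌋ = 9 → J.
Square (2°×1°, digits 0–9): lon ⌊5.18/2⌋ = 2; lat ⌊8.15/1⌋ = 8.

IJ28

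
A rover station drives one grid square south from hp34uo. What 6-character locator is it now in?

HP34un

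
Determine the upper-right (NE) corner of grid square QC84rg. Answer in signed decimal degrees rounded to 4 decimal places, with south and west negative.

-65.7083, 157.5000

Field Q=16, C=2: +16·20° lon, +2·10° lat → SW at lon 140°, lat -70°.
Square 8, 4: +8·2° lon, +4·1° lat → SW at lon 156°, lat -66°.
Subsquare r=17, g=6: +17·0.0833333° lon, +6·0.0416667° lat → SW at lon 157.417°, lat -65.75°.
Cell spans 0.0833333° lon × 0.0416667° lat. NE corner is SW corner plus one full cell.
latitude -65.7083, longitude 157.5000.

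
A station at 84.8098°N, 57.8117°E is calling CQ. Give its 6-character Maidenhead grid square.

LR84vt

Add 180° to longitude and 90° to latitude: 237.8117, 174.8098.
Field (20°×10°, letters A–R): lon ⌊237.8117/20⌋ = 11 → L; lat ⌊174.8098/10⌋ = 17 → R.
Square (2°×1°, digits 0–9): lon ⌊17.8117/2⌋ = 8; lat ⌊4.8098/1⌋ = 4.
Subsquare (5′×2.5′, letters a–x): lon ⌊1.8117/0.0833333⌋ = 21 → v; lat ⌊0.8098/0.0416667⌋ = 19 → t.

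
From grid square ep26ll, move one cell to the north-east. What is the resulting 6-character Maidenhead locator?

EP26mm

Longitude subsquare l = 11; +1 → 12 = m.
Latitude subsquare l = 11; +1 → 12 = m.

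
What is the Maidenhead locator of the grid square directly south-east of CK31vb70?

CK31va89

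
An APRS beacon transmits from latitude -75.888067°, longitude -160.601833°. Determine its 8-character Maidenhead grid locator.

AB94qc76

Offset from 180°W / 90°S: lon 19.39817°, lat 14.11193°.
Field: lon ⌊19.39817/20⌋ = 0 → A; lat ⌊14.11193/10⌋ = 1 → B.
Square: lon ⌊19.39817/2⌋ = 9; lat ⌊4.11193/1⌋ = 4.
Subsquare: lon ⌊1.39817/0.0833333⌋ = 16 → q; lat ⌊0.11193/0.0416667⌋ = 2 → c.
Extended square: lon ⌊0.06483/0.00833333⌋ = 7; lat ⌊0.02860/0.00416667⌋ = 6.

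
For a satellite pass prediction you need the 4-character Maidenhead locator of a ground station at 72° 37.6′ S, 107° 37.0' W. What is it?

DB67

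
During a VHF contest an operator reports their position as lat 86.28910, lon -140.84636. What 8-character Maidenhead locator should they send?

Add 180° to longitude and 90° to latitude: 39.15364, 176.28910.
Field: 39.15364/20 → 1 → B, 176.28910/10 → 17 → R; chars BR.
Square: 19.15364/2 → 9, 6.28910/1 → 6; chars 96.
Subsquare: 1.15364/0.0833333 → 13 → n, 0.28910/0.0416667 → 6 → g; chars ng.
Extended square: 0.07031/0.00833333 → 8, 0.03910/0.00416667 → 9; chars 89.

BR96ng89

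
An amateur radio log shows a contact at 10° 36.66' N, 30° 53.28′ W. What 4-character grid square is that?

Shift to the Maidenhead origin (180°W, 90°S): lon 149.11, lat 100.61.
Field: 149.11/20 → 7 → H, 100.61/10 → 10 → K; chars HK.
Square: 9.11/2 → 4, 0.61/1 → 0; chars 40.

HK40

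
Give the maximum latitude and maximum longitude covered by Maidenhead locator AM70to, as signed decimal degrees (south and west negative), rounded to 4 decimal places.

Field A=0, M=12: +0·20° lon, +12·10° lat → SW at lon -180°, lat 30°.
Square 7, 0: +7·2° lon, +0·1° lat → SW at lon -166°, lat 30°.
Subsquare t=19, o=14: +19·0.0833333° lon, +14·0.0416667° lat → SW at lon -164.417°, lat 30.5833°.
Cell spans 0.0833333° lon × 0.0416667° lat. NE corner is SW corner plus one full cell.
latitude 30.6250, longitude -164.3333.

30.6250, -164.3333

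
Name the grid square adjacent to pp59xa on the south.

PP58xx

Latitude subsquare a = 0; −1 → -1, wraps to 23 = x, carry into square.
Latitude square 9; −1 → 8.
The longitude characters are unchanged.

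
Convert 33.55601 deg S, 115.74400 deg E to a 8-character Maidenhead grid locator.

Add 180° to longitude and 90° to latitude: 295.74400, 56.44399.
Field (20°×10°, letters A–R): lon ⌊295.74400/20⌋ = 14 → O; lat ⌊56.44399/10⌋ = 5 → F.
Square (2°×1°, digits 0–9): lon ⌊15.74400/2⌋ = 7; lat ⌊6.44399/1⌋ = 6.
Subsquare (5′×2.5′, letters a–x): lon ⌊1.74400/0.0833333⌋ = 20 → u; lat ⌊0.44399/0.0416667⌋ = 10 → k.
Extended square (30″×15″, digits 0–9): lon ⌊0.07733/0.00833333⌋ = 9; lat ⌊0.02732/0.00416667⌋ = 6.

OF76uk96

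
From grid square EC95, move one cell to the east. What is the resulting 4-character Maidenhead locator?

Longitude square 9; +1 → 10, wraps to 0, carry into field.
Longitude field E = 4; +1 → 5 = F.
The latitude characters are unchanged.

FC05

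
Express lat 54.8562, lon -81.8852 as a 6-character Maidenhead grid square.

EO94bu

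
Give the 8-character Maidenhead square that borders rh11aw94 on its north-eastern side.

RH11bw05

Longitude extended square 9; +1 → 10, wraps to 0, carry into subsquare.
Longitude subsquare a = 0; +1 → 1 = b.
Latitude extended square 4; +1 → 5.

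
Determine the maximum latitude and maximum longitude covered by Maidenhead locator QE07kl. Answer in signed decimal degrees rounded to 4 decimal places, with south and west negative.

Field Q=16, E=4: +16·20° lon, +4·10° lat → SW at lon 140°, lat -50°.
Square 0, 7: +0·2° lon, +7·1° lat → SW at lon 140°, lat -43°.
Subsquare k=10, l=11: +10·0.0833333° lon, +11·0.0416667° lat → SW at lon 140.833°, lat -42.5417°.
Cell spans 0.0833333° lon × 0.0416667° lat. NE corner is SW corner plus one full cell.
latitude -42.5000, longitude 140.9167.

-42.5000, 140.9167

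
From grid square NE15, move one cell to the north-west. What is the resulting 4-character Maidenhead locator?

NE06

Longitude square 1; −1 → 0.
Latitude square 5; +1 → 6.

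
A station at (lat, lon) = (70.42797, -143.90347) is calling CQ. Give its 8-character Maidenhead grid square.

Offset from 180°W / 90°S: lon 36.09653°, lat 160.42797°.
Field (20°×10°, letters A–R): lon ⌊36.09653/20⌋ = 1 → B; lat ⌊160.42797/10⌋ = 16 → Q.
Square (2°×1°, digits 0–9): lon ⌊16.09653/2⌋ = 8; lat ⌊0.42797/1⌋ = 0.
Subsquare (5′×2.5′, letters a–x): lon ⌊0.09653/0.0833333⌋ = 1 → b; lat ⌊0.42797/0.0416667⌋ = 10 → k.
Extended square (30″×15″, digits 0–9): lon ⌊0.01320/0.00833333⌋ = 1; lat ⌊0.01130/0.00416667⌋ = 2.

BQ80bk12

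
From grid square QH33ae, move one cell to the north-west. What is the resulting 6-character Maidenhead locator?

Longitude subsquare a = 0; −1 → -1, wraps to 23 = x, carry into square.
Longitude square 3; −1 → 2.
Latitude subsquare e = 4; +1 → 5 = f.

QH23xf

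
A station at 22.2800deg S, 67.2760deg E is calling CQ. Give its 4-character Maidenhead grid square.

MG37

Offset from 180°W / 90°S: lon 247.28°, lat 67.72°.
Field: lon ⌊247.28/20⌋ = 12 → M; lat ⌊67.72/10⌋ = 6 → G.
Square: lon ⌊7.28/2⌋ = 3; lat ⌊7.72/1⌋ = 7.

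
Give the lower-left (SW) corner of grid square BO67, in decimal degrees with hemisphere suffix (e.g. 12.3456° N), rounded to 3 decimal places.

Field B=1, O=14: +1·20° lon, +14·10° lat → SW at lon -160°, lat 50°.
Square 6, 7: +6·2° lon, +7·1° lat → SW at lon -148°, lat 57°.
latitude 57.000° N, longitude 148.000° W.

57.000° N, 148.000° W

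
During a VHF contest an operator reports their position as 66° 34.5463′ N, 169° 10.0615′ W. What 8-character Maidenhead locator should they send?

AP56jn98

Shift to the Maidenhead origin (180°W, 90°S): lon 10.83231, lat 156.57577.
Field: 10.83231/20 → 0 → A, 156.57577/10 → 15 → P; chars AP.
Square: 10.83231/2 → 5, 6.57577/1 → 6; chars 56.
Subsquare: 0.83231/0.0833333 → 9 → j, 0.57577/0.0416667 → 13 → n; chars jn.
Extended square: 0.08231/0.00833333 → 9, 0.03411/0.00416667 → 8; chars 98.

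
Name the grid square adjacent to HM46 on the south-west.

HM35

Longitude square 4; −1 → 3.
Latitude square 6; −1 → 5.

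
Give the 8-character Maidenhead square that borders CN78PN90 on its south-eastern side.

CN78qm09

Longitude extended square 9; +1 → 10, wraps to 0, carry into subsquare.
Longitude subsquare p = 15; +1 → 16 = q.
Latitude extended square 0; −1 → -1, wraps to 9, carry into subsquare.
Latitude subsquare n = 13; −1 → 12 = m.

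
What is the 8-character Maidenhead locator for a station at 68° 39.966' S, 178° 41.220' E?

RC91ii20

Shift to the Maidenhead origin (180°W, 90°S): lon 358.68700, lat 21.33390.
Field: lon ⌊358.68700/20⌋ = 17 → R; lat ⌊21.33390/10⌋ = 2 → C.
Square: lon ⌊18.68700/2⌋ = 9; lat ⌊1.33390/1⌋ = 1.
Subsquare: lon ⌊0.68700/0.0833333⌋ = 8 → i; lat ⌊0.33390/0.0416667⌋ = 8 → i.
Extended square: lon ⌊0.02033/0.00833333⌋ = 2; lat ⌊0.00057/0.00416667⌋ = 0.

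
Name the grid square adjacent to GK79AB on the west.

GK69xb

Longitude subsquare a = 0; −1 → -1, wraps to 23 = x, carry into square.
Longitude square 7; −1 → 6.
The latitude characters are unchanged.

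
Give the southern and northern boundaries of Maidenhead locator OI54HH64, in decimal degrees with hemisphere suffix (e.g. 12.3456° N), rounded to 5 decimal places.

Field O=14, I=8: +14·20° lon, +8·10° lat → SW at lon 100°, lat -10°.
Square 5, 4: +5·2° lon, +4·1° lat → SW at lon 110°, lat -6°.
Subsquare h=7, h=7: +7·0.0833333° lon, +7·0.0416667° lat → SW at lon 110.583°, lat -5.70833°.
Extended square 6, 4: +6·0.00833333° lon, +4·0.00416667° lat → SW at lon 110.633°, lat -5.69167°.
Cell spans 0.00833333° lon × 0.00416667° lat.
south 5.69167° S, north 5.68750° S.

5.69167° S, 5.68750° S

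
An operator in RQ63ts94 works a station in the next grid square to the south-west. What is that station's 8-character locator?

RQ63ts83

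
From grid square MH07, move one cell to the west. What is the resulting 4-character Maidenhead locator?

LH97

Longitude square 0; −1 → -1, wraps to 9, carry into field.
Longitude field M = 12; −1 → 11 = L.
The latitude characters are unchanged.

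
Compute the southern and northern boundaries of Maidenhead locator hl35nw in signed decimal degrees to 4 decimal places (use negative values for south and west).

25.9167, 25.9583

Field H=7, L=11: +7·20° lon, +11·10° lat → SW at lon -40°, lat 20°.
Square 3, 5: +3·2° lon, +5·1° lat → SW at lon -34°, lat 25°.
Subsquare n=13, w=22: +13·0.0833333° lon, +22·0.0416667° lat → SW at lon -32.9167°, lat 25.9167°.
Cell spans 0.0833333° lon × 0.0416667° lat.
south 25.9167, north 25.9583.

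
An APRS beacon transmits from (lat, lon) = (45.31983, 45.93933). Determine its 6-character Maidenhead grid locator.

Add 180° to longitude and 90° to latitude: 225.9393, 135.3198.
Field: 225.9393/20 → 11 → L, 135.3198/10 → 13 → N; chars LN.
Square: 5.9393/2 → 2, 5.3198/1 → 5; chars 25.
Subsquare: 1.9393/0.0833333 → 23 → x, 0.3198/0.0416667 → 7 → h; chars xh.

LN25xh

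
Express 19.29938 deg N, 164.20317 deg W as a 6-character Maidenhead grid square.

AK79vh

Offset from 180°W / 90°S: lon 15.7968°, lat 109.2994°.
Field: lon ⌊15.7968/20⌋ = 0 → A; lat ⌊109.2994/10⌋ = 10 → K.
Square: lon ⌊15.7968/2⌋ = 7; lat ⌊9.2994/1⌋ = 9.
Subsquare: lon ⌊1.7968/0.0833333⌋ = 21 → v; lat ⌊0.2994/0.0416667⌋ = 7 → h.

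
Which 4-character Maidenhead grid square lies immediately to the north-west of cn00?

BN91

Longitude square 0; −1 → -1, wraps to 9, carry into field.
Longitude field C = 2; −1 → 1 = B.
Latitude square 0; +1 → 1.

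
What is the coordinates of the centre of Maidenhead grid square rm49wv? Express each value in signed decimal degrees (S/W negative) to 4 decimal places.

39.8958, 169.8750

Field R=17, M=12: +17·20° lon, +12·10° lat → SW at lon 160°, lat 30°.
Square 4, 9: +4·2° lon, +9·1° lat → SW at lon 168°, lat 39°.
Subsquare w=22, v=21: +22·0.0833333° lon, +21·0.0416667° lat → SW at lon 169.833°, lat 39.875°.
Cell spans 0.0833333° lon × 0.0416667° lat. Centre is SW corner plus half of each.
latitude 39.8958, longitude 169.8750.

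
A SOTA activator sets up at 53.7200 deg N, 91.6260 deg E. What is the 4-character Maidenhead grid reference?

Shift to the Maidenhead origin (180°W, 90°S): lon 271.63, lat 143.72.
Field: 271.63/20 → 13 → N, 143.72/10 → 14 → O; chars NO.
Square: 11.63/2 → 5, 3.72/1 → 3; chars 53.

NO53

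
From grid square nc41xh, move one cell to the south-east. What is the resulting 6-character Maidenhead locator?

Longitude subsquare x = 23; +1 → 24, wraps to 0 = a, carry into square.
Longitude square 4; +1 → 5.
Latitude subsquare h = 7; −1 → 6 = g.

NC51ag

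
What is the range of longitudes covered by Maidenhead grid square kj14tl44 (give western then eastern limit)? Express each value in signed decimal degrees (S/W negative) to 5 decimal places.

Field K=10, J=9: +10·20° lon, +9·10° lat → SW at lon 20°, lat 0°.
Square 1, 4: +1·2° lon, +4·1° lat → SW at lon 22°, lat 4°.
Subsquare t=19, l=11: +19·0.0833333° lon, +11·0.0416667° lat → SW at lon 23.5833°, lat 4.45833°.
Extended square 4, 4: +4·0.00833333° lon, +4·0.00416667° lat → SW at lon 23.6167°, lat 4.475°.
Cell spans 0.00833333° lon × 0.00416667° lat.
west 23.61667, east 23.62500.

23.61667, 23.62500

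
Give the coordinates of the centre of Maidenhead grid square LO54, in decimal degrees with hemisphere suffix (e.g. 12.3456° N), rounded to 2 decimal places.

54.50° N, 51.00° E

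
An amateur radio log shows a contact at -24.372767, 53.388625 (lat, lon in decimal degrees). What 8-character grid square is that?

LG65qp60

Offset from 180°W / 90°S: lon 233.38862°, lat 65.62723°.
Field (20°×10°, letters A–R): 233.38862/20 → 11 → L, 65.62723/10 → 6 → G; chars LG.
Square (2°×1°, digits 0–9): 13.38862/2 → 6, 5.62723/1 → 5; chars 65.
Subsquare (5′×2.5′, letters a–x): 1.38862/0.0833333 → 16 → q, 0.62723/0.0416667 → 15 → p; chars qp.
Extended square (30″×15″, digits 0–9): 0.05529/0.00833333 → 6, 0.00223/0.00416667 → 0; chars 60.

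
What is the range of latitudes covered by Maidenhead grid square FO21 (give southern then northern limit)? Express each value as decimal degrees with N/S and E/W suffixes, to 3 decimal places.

51.000° N, 52.000° N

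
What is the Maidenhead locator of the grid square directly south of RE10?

RD19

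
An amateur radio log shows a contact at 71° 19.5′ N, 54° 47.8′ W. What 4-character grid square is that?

GQ21

Add 180° to longitude and 90° to latitude: 125.20, 161.32.
Field: 125.20/20 → 6 → G, 161.32/10 → 16 → Q; chars GQ.
Square: 5.20/2 → 2, 1.32/1 → 1; chars 21.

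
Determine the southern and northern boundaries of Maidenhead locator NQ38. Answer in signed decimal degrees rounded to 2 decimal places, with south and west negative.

78.00, 79.00

Field N=13, Q=16: +13·20° lon, +16·10° lat → SW at lon 80°, lat 70°.
Square 3, 8: +3·2° lon, +8·1° lat → SW at lon 86°, lat 78°.
Cell spans 2° lon × 1° lat.
south 78.00, north 79.00.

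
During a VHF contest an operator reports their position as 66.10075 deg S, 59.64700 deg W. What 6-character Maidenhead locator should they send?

GC03ev

Offset from 180°W / 90°S: lon 120.3530°, lat 23.8992°.
Field: 120.3530/20 → 6 → G, 23.8992/10 → 2 → C; chars GC.
Square: 0.3530/2 → 0, 3.8992/1 → 3; chars 03.
Subsquare: 0.3530/0.0833333 → 4 → e, 0.8992/0.0416667 → 21 → v; chars ev.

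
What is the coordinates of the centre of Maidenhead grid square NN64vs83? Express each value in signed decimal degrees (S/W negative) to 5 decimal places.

44.76458, 93.82083

Field N=13, N=13: +13·20° lon, +13·10° lat → SW at lon 80°, lat 40°.
Square 6, 4: +6·2° lon, +4·1° lat → SW at lon 92°, lat 44°.
Subsquare v=21, s=18: +21·0.0833333° lon, +18·0.0416667° lat → SW at lon 93.75°, lat 44.75°.
Extended square 8, 3: +8·0.00833333° lon, +3·0.00416667° lat → SW at lon 93.8167°, lat 44.7625°.
Cell spans 0.00833333° lon × 0.00416667° lat. Centre is SW corner plus half of each.
latitude 44.76458, longitude 93.82083.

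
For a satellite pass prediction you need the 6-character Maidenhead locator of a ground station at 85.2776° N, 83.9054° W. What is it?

ER85bg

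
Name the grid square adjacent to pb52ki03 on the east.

PB52ki13

Longitude extended square 0; +1 → 1.
The latitude characters are unchanged.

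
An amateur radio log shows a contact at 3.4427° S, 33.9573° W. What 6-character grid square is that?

Shift to the Maidenhead origin (180°W, 90°S): lon 146.0427, lat 86.5573.
Field: 146.0427/20 → 7 → H, 86.5573/10 → 8 → I; chars HI.
Square: 6.0427/2 → 3, 6.5573/1 → 6; chars 36.
Subsquare: 0.0427/0.0833333 → 0 → a, 0.5573/0.0416667 → 13 → n; chars an.

HI36an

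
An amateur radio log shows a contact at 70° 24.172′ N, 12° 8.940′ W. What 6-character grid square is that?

Add 180° to longitude and 90° to latitude: 167.8510, 160.4029.
Field: 167.8510/20 → 8 → I, 160.4029/10 → 16 → Q; chars IQ.
Square: 7.8510/2 → 3, 0.4029/1 → 0; chars 30.
Subsquare: 1.8510/0.0833333 → 22 → w, 0.4029/0.0416667 → 9 → j; chars wj.

IQ30wj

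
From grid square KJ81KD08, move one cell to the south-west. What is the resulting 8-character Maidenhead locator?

KJ81jd97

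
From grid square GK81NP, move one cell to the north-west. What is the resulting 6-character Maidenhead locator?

Longitude subsquare n = 13; −1 → 12 = m.
Latitude subsquare p = 15; +1 → 16 = q.

GK81mq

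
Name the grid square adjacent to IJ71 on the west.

Longitude square 7; −1 → 6.
The latitude characters are unchanged.

IJ61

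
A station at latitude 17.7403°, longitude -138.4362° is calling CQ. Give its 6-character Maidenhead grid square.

Shift to the Maidenhead origin (180°W, 90°S): lon 41.5638, lat 107.7403.
Field: 41.5638/20 → 2 → C, 107.7403/10 → 10 → K; chars CK.
Square: 1.5638/2 → 0, 7.7403/1 → 7; chars 07.
Subsquare: 1.5638/0.0833333 → 18 → s, 0.7403/0.0416667 → 17 → r; chars sr.

CK07sr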